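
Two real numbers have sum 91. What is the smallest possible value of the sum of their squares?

With a + b = 91, a^2 + b^2 = a^2 + (91 − a)^2.
The derivative 2a − 2(91 − a) = 4a − 182 vanishes at a = 91/2; second derivative 4 > 0, a minimum.
The minimum is 2·(91/2)^2 = 8281/2.

8281/2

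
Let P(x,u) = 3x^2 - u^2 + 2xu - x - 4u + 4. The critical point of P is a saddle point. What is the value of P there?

∂P/∂x = 6x + 2u - 1 = 0 and ∂P/∂u = 2x - 2u - 4 = 0, so (x, u) = (5/8, -11/8).
The Hessian has P_{xx} = 6, P_{uu} = -2, P_{xu} = 2, giving D = -16 < 0, so the point is a saddle point.
P(5/8, -11/8) = 103/16.

103/16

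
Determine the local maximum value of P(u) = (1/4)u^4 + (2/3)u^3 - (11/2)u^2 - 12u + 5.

133/12

P'(u) = u^3 + 2u^2 - 11u - 12. Setting P'(u) = 0 gives u ∈ {-4, -1, 3}.
Since P''(u) = 3u^2 + 4u - 11, we get P''(-4) = 21 > 0 ⇒ local minimum; P''(-1) = -12 < 0 ⇒ local maximum; P''(3) = 28 > 0 ⇒ local minimum.
Thus P has its local maximum at u = -1, with value 133/12.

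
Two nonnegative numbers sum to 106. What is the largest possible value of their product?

With x + y = 106, the product is P(x) = x(106 − x).
P'(x) = 106 − 2x = 0 gives x = 53; P'' = −2 < 0, so this is the maximum.
P = 53·53 = 2809.

2809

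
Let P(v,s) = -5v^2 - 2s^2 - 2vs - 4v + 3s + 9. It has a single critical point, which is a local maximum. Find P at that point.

∂P/∂v = -10v - 2s - 4 = 0 and ∂P/∂s = -2v - 4s + 3 = 0, so (v, s) = (-11/18, 19/18).
The Hessian has P_{vv} = -10, P_{ss} = -4, P_{vs} = -2, giving D = 36 > 0 with P_{vv} < 0, so the point is a local maximum.
P(-11/18, 19/18) = 425/36.

425/36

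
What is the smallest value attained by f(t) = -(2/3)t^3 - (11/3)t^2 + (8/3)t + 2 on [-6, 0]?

f'(t) = -2t^2 - (22/3)t + 8/3, whose only zero in [-6, 0] is t = -4.
Evaluating at the critical points and endpoints: f(-6) = -2, f(-4) = -74/3, f(0) = 2.
So the minimum is f(-4) = -74/3.

-74/3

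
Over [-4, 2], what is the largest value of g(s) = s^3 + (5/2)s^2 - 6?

12

g'(s) = 3s^2 + 5s, which vanishes at s = -5/3 and s = 0.
Candidates: g(-4) = -30; g(-5/3) = -199/54; g(0) = -6; g(2) = 12.
Hence the absolute maximum is 12 at s = 2.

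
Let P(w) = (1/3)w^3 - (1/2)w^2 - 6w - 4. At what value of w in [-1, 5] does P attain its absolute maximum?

P'(w) = w^2 - w - 6, whose only zero in [-1, 5] is w = 3.
Candidates: P(-1) = 7/6,  P(3) = -35/2,  P(5) = -29/6.
So the maximum is P(-1) = 7/6.

-1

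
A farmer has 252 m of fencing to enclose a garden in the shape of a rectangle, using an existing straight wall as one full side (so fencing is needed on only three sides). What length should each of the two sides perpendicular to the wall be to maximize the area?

63

Let the sides perpendicular to the wall have length x and the parallel side y, so 2x + y = 252 and the area is A = xy = x(252 − 2x).
A'(x) = 252 − 4x = 0 gives x = 63, and A''(x) = −4 < 0 confirms a maximum.
Then y = 252 − 2·63 = 126 and A = 7938.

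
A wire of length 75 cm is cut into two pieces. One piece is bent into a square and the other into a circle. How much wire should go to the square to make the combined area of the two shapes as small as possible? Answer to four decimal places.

Let x be the length used for the square. Square side x/4; circle radius (75−x)/(2π).
A(x) = (x/4)² + π·((75−x)/(2π))² = x²/16 + (75−x)²/(4π) for 0 ≤ x ≤ 75. A'(x) = x/8 − (75−x)/(2π) = 0 gives x = 4·75/(π+4) ≈ 42.0074.
A'' = 1/8 + 1/(2π) > 0, so this gives the minimum combined area; x ≈ 42.0074 cm to the square.

42.0074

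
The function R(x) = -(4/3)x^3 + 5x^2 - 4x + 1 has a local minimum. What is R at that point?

Critical points: R'(x) = -4x^2 + 10x - 4 vanishes at x = 1/2, 2.
Since R''(x) = -8x + 10, we get R''(1/2) = 6 > 0 ⇒ local minimum; R''(2) = -6 < 0 ⇒ local maximum.
So the local minimum value is R(1/2) = 1/12.

1/12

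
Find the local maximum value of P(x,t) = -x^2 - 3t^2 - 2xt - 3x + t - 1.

∂P/∂x = -2x - 2t - 3 = 0 and ∂P/∂t = -2x - 6t + 1 = 0, so (x, t) = (-5/2, 1).
The Hessian has P_{xx} = -2, P_{tt} = -6, P_{xt} = -2, giving D = 8 > 0 with P_{xx} < 0, so the point is a local maximum.
P(-5/2, 1) = 13/4.

13/4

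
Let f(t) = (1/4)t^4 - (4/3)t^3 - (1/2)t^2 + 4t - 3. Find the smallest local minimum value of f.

-49/3

f'(t) = t^3 - 4t^2 - t + 4 = 0 at t = -1, 1, 4.
Since f''(t) = 3t^2 - 8t - 1, we get f''(-1) = 10 > 0 ⇒ local minimum; f''(1) = -6 < 0 ⇒ local maximum; f''(4) = 15 > 0 ⇒ local minimum.
Thus f has its smallest local minimum at t = 4, with value -49/3.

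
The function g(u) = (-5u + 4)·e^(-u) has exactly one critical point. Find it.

9/5

By the product rule, g'(u) = (5u - 9)·e^(-u). Since e^(-u) > 0, the only critical point is u = 9/5.
g''(9/5) has the same sign as 5 > 0, so this is a local minimum.
g(9/5) = (-5)·e^(-9/5) ≈ -0.8265.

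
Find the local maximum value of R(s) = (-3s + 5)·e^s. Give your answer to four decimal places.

5.8432

R'(s) = (-3)·e^s + (-3s + 5)·1·e^s = (-3s + 2)·e^s. Since e^s > 0, the only critical point is s = 2/3.
R''(2/3) has the same sign as -3 < 0, so this is a local maximum.
R(2/3) = (3)·e^(2/3) ≈ 5.8432.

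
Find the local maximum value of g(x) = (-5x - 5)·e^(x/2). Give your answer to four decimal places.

Differentiating with the product rule gives g'(x) = (-(5/2)x - 15/2)·e^(x/2). Since e^(x/2) > 0, the only critical point is x = -3.
g''(-3) has the same sign as -5/2 < 0, so this is a local maximum.
g(-3) = (10)·e^(-3/2) ≈ 2.2313.

2.2313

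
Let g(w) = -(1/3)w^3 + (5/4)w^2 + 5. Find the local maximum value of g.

g'(w) = -w^2 + (5/2)w = 0 at w = 0, 5/2.
Since g''(w) = -2w + 5/2, we get g''(0) = 5/2 > 0 ⇒ local minimum; g''(5/2) = -5/2 < 0 ⇒ local maximum.
The local maximum is g(5/2) = 365/48.

365/48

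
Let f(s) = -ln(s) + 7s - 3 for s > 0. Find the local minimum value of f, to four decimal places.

f'(s) = -1/s + 7 = 0 gives s = 1/7.
f''(s) = 1/s², which is positive for s > 0, so this is a local minimum.
f(1/7) = -1·ln(1/7) + 1 - 3 ≈ -0.0541.

-0.0541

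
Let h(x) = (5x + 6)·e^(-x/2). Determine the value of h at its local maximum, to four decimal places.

h'(x) = 5·e^(-x/2) + (5x + 6)·(-1/2)·e^(-x/2) = (-(5/2)x + 2)·e^(-x/2). Since e^(-x/2) > 0, the only critical point is x = 4/5.
h''(4/5) has the same sign as -5/2 < 0, so this is a local maximum.
h(4/5) = (10)·e^(-2/5) ≈ 6.7032.

6.7032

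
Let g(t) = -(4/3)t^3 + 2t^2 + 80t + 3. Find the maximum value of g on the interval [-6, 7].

859/3

g'(t) = -4t^2 + 4t + 80, which vanishes at t = -4 and t = 5.
Compare values at every candidate in [-6, 7]: g(-6) = -117, g(-4) = -599/3, g(5) = 859/3, g(7) = 611/3.
The maximum over the interval is 859/3, attained at t = 5.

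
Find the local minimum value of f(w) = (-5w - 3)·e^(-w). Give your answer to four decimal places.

-3.3516

By the product rule, f'(w) = (5w - 2)·e^(-w). Since e^(-w) > 0, the only critical point is w = 2/5.
f''(2/5) has the same sign as 5 > 0, so this is a local minimum.
f(2/5) = (-5)·e^(-2/5) ≈ -3.3516.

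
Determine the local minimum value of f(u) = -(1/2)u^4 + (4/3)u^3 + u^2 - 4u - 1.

f'(u) = -2u^3 + 4u^2 + 2u - 4. Setting f'(u) = 0 gives u ∈ {-1, 1, 2}.
Second-derivative test with f''(u) = -6u^2 + 8u + 2: f''(-1) = -12 < 0 ⇒ local maximum; f''(1) = 4 > 0 ⇒ local minimum; f''(2) = -6 < 0 ⇒ local maximum.
The local minimum is f(1) = -19/6.

-19/6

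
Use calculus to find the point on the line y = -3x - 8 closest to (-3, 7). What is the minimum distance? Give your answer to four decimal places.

1.8974

Minimize D(x)^2 = (x + 3)^2 + (-3x - 15)^2.
d/dx[D^2] = 2(x + 3) + 2·(-3)·(-3x - 15) = 0 ⇒ x = -24/5.
Then y = 32/5 and the distance is √(18/5) ≈ 1.8974.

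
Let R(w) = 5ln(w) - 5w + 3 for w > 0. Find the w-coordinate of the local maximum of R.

1

R'(w) = 5/w − 5 = 0 gives w = 1.
R''(w) = -5/w², which is negative for w > 0, so this is a local maximum.
R(1) = 5·ln(1) - 5 + 3 ≈ -2.0000.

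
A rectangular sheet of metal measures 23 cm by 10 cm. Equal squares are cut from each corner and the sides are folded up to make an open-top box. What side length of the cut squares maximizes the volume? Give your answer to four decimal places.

With cut size x, the volume is V(x) = x(23 − 2x)(10 − 2x) for 0 < x < 5.
V'(x) = 12x^2 − 132x + 230. Setting V'(x) = 0 gives x ≈ 2.1708 (the root in (0, 5)).
V''(x) = 24x − 132 is negative there, so this is the maximum; V ≈ 229.1859.

2.1708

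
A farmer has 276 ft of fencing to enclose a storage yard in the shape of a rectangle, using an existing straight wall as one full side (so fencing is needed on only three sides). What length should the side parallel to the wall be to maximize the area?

Let the sides perpendicular to the wall have length x and the parallel side y, so 2x + y = 276 and the area is A = xy = x(276 − 2x).
A'(x) = 276 − 4x = 0 gives x = 69, and A''(x) = −4 < 0 confirms a maximum.
Then y = 276 − 2·69 = 138 and A = 9522.

138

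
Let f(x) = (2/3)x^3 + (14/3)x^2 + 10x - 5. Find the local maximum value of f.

f'(x) = 2x^2 + (28/3)x + 10. Setting f'(x) = 0 gives x ∈ {-3, -5/3}.
Since f''(x) = 4x + 28/3, we get f''(-3) = -8/3 < 0 ⇒ local maximum; f''(-5/3) = 8/3 > 0 ⇒ local minimum.
Thus f has its local maximum at x = -3, with value -11.

-11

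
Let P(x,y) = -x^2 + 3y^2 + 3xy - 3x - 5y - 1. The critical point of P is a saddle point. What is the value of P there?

∂P/∂x = -2x + 3y - 3 = 0 and ∂P/∂y = 3x + 6y - 5 = 0, so (x, y) = (-1/7, 19/21).
The Hessian has P_{xx} = -2, P_{yy} = 6, P_{xy} = 3, giving D = -21 < 0, so the point is a saddle point.
P(-1/7, 19/21) = -64/21.

-64/21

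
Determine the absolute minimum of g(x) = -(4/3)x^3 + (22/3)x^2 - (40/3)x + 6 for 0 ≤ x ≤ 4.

-46/3

The derivative is -4x^2 + (44/3)x - 40/3, which vanishes at x = 5/3 and x = 2.
Candidates: g(0) = 6,  g(5/3) = -164/81,  g(2) = -2,  g(4) = -46/3.
So the minimum is g(4) = -46/3.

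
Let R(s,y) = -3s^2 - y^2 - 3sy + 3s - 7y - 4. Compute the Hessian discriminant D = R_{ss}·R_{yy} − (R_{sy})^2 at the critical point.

3

∂R/∂s = -6s - 3y + 3 = 0 and ∂R/∂y = -3s - 2y - 7 = 0, so (s, y) = (9, -17).
The Hessian has R_{ss} = -6, R_{yy} = -2, R_{sy} = -3, giving D = 3 > 0 with R_{ss} < 0, so the point is a local maximum.
D = (-6)·(-2) − (-3)^2 = 3.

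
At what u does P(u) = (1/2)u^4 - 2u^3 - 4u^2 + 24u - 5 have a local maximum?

P'(u) = 2u^3 - 6u^2 - 8u + 24. Setting P'(u) = 0 gives u ∈ {-2, 2, 3}.
P''(u) = 6u^2 - 12u - 8. P''(-2) = 40 > 0 ⇒ local minimum; P''(2) = -8 < 0 ⇒ local maximum; P''(3) = 10 > 0 ⇒ local minimum.
So the local maximum value is P(2) = 19.

2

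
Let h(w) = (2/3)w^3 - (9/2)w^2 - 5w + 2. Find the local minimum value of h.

-313/6

h'(w) = 2w^2 - 9w - 5 = 0 at w = -1/2, 5.
h''(w) = 4w - 9. h''(-1/2) = -11 < 0 ⇒ local maximum; h''(5) = 11 > 0 ⇒ local minimum.
So the local minimum value is h(5) = -313/6.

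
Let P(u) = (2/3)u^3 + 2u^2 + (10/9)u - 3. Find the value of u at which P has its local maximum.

Critical points: P'(u) = 2u^2 + 4u + 10/9 vanishes at u = -5/3, -1/3.
Second-derivative test with P''(u) = 4u + 4: P''(-5/3) = -8/3 < 0 ⇒ local maximum; P''(-1/3) = 8/3 > 0 ⇒ local minimum.
Thus P has its local maximum at u = -5/3, with value -193/81.

-5/3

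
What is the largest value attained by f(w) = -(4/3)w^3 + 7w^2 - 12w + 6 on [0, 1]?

The derivative is -4w^2 + 14w - 12, which has no zeros in [0, 1].
Compare values at every candidate in [0, 1]: f(0) = 6,  f(1) = -1/3.
Hence the absolute maximum is 6 at w = 0.

6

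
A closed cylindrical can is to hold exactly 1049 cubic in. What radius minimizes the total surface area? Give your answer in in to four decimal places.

With radius r and height h, πr²h = 1049 so h = 1049/(πr²), and S(r) = 2πr² + 2πrh = 2πr² + 2·1049/r.
S'(r) = 4πr − 2·1049/r² = 0 ⇒ r³ = 1049/(2π), so r ≈ 5.5064 and h = 2r ≈ 11.0127.
S''(r) = 4π + 4·1049/r³ > 0, so this is the minimum; S ≈ 571.5201.

5.5064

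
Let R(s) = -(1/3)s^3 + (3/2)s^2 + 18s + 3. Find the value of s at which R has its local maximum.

Critical points: R'(s) = -s^2 + 3s + 18 vanishes at s = -3, 6.
R''(s) = -2s + 3. R''(-3) = 9 > 0 ⇒ local minimum; R''(6) = -9 < 0 ⇒ local maximum.
Thus R has its local maximum at s = 6, with value 93.

6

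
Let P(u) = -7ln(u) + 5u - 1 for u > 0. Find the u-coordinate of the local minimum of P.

7/5

P'(u) = -7/u + 5 = 0 gives u = 7/5.
P''(u) = 7/u², which is positive for u > 0, so this is a local minimum.
P(7/5) = -7·ln(7/5) + 7 - 1 ≈ 3.6447.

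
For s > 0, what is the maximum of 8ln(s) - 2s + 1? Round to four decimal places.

4.0904

R'(s) = 8/s − 2 = 0 gives s = 4.
R''(s) = -8/s², which is negative for s > 0, so this is a local maximum.
R(4) = 8·ln(4) - 8 + 1 ≈ 4.0904.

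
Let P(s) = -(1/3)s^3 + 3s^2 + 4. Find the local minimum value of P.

4

P'(s) = -s^2 + 6s. Setting P'(s) = 0 gives s ∈ {0, 6}.
P''(s) = -2s + 6. P''(0) = 6 > 0 ⇒ local minimum; P''(6) = -6 < 0 ⇒ local maximum.
So the local minimum value is P(0) = 4.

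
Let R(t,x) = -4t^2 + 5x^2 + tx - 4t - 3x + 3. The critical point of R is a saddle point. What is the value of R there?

275/81

∂R/∂t = -8t + x - 4 = 0 and ∂R/∂x = t + 10x - 3 = 0, so (t, x) = (-37/81, 28/81).
The Hessian has R_{tt} = -8, R_{xx} = 10, R_{tx} = 1, giving D = -81 < 0, so the point is a saddle point.
R(-37/81, 28/81) = 275/81.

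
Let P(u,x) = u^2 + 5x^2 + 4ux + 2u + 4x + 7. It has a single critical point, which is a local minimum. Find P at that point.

6

∂P/∂u = 2u + 4x + 2 = 0 and ∂P/∂x = 4u + 10x + 4 = 0, so (u, x) = (-1, 0).
The Hessian has P_{uu} = 2, P_{xx} = 10, P_{ux} = 4, giving D = 4 > 0 with P_{uu} > 0, so the point is a local minimum.
P(-1, 0) = 6.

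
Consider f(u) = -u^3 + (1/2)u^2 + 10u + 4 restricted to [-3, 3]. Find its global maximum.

18

Differentiating, f'(u) = -3u^2 + u + 10; which vanishes at u = -5/3 and u = 2.
Evaluating at the critical points and endpoints: f(-3) = 11/2; f(-5/3) = -359/54; f(2) = 18; f(3) = 23/2.
Hence the absolute maximum is 18 at u = 2.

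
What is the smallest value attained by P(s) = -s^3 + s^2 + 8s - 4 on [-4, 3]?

The derivative is -3s^2 + 2s + 8, which vanishes at s = -4/3 and s = 2.
Evaluating at the critical points and endpoints: P(-4) = 44; P(-4/3) = -284/27; P(2) = 8; P(3) = 2.
Hence the absolute minimum is -284/27 at s = -4/3.

-284/27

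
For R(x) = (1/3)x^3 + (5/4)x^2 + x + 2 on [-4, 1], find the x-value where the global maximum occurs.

1

The derivative is x^2 + (5/2)x + 1, which vanishes at x = -2 and x = -1/2.
Evaluating at the critical points and endpoints: R(-4) = -10/3; R(-2) = 7/3; R(-1/2) = 85/48; R(1) = 55/12.
Hence the absolute maximum is 55/12 at x = 1.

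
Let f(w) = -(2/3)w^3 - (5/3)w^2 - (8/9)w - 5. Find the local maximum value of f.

Critical points: f'(w) = -2w^2 - (10/3)w - 8/9 vanishes at w = -4/3, -1/3.
f''(w) = -4w - 10/3. f''(-4/3) = 2 > 0 ⇒ local minimum; f''(-1/3) = -2 < 0 ⇒ local maximum.
Thus f has its local maximum at w = -1/3, with value -394/81.

-394/81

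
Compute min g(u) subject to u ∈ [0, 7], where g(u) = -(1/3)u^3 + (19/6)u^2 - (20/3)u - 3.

-53/6

g'(u) = -u^2 + (19/3)u - 20/3, which vanishes at u = 4/3 and u = 5.
Candidates: g(0) = -3, g(4/3) = -571/81, g(5) = 7/6, g(7) = -53/6.
Hence the absolute minimum is -53/6 at u = 7.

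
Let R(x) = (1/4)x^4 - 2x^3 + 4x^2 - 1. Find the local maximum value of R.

R'(x) = x^3 - 6x^2 + 8x = 0 at x = 0, 2, 4.
Second-derivative test with R''(x) = 3x^2 - 12x + 8: R''(0) = 8 > 0 ⇒ local minimum; R''(2) = -4 < 0 ⇒ local maximum; R''(4) = 8 > 0 ⇒ local minimum.
Thus R has its local maximum at x = 2, with value 3.

3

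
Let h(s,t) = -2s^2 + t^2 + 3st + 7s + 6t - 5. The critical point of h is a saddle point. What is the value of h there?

-234/17

∂h/∂s = -4s + 3t + 7 = 0 and ∂h/∂t = 3s + 2t + 6 = 0, so (s, t) = (-4/17, -45/17).
The Hessian has h_{ss} = -4, h_{tt} = 2, h_{st} = 3, giving D = -17 < 0, so the point is a saddle point.
h(-4/17, -45/17) = -234/17.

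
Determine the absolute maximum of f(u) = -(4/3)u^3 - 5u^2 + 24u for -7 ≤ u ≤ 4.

f'(u) = -4u^2 - 10u + 24, which vanishes at u = -4 and u = 3/2.
Candidates: f(-7) = 133/3,  f(-4) = -272/3,  f(3/2) = 81/4,  f(4) = -208/3.
The maximum over the interval is 133/3, attained at u = -7.

133/3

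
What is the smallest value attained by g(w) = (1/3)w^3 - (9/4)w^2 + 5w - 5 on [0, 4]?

-5

Differentiating, g'(w) = w^2 - (9/2)w + 5; which vanishes at w = 2 and w = 5/2.
Candidates: g(0) = -5; g(2) = -4/3; g(5/2) = -65/48; g(4) = 1/3.
The minimum over the interval is -5, attained at w = 0.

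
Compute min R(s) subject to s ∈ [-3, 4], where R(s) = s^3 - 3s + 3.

-15

R'(s) = 3s^2 - 3, which vanishes at s = -1 and s = 1.
Compare values at every candidate in [-3, 4]: R(-3) = -15,  R(-1) = 5,  R(1) = 1,  R(4) = 55.
So the minimum is R(-3) = -15.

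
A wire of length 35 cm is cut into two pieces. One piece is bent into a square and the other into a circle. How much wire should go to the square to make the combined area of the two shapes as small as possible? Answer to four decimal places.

19.6035

Let x be the length used for the square. Square side x/4; circle radius (35−x)/(2π).
A(x) = (x/4)² + π·((35−x)/(2π))² = x²/16 + (35−x)²/(4π) for 0 ≤ x ≤ 35. A'(x) = x/8 − (35−x)/(2π) = 0 gives x = 4·35/(π+4) ≈ 19.6035.
A'' = 1/8 + 1/(2π) > 0, so this gives the minimum combined area; x ≈ 19.6035 cm to the square.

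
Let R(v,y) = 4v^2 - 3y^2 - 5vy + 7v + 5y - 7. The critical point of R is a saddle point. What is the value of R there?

-383/73

∂R/∂v = 8v - 5y + 7 = 0 and ∂R/∂y = -5v - 6y + 5 = 0, so (v, y) = (-17/73, 75/73).
The Hessian has R_{vv} = 8, R_{yy} = -6, R_{vy} = -5, giving D = -73 < 0, so the point is a saddle point.
R(-17/73, 75/73) = -383/73.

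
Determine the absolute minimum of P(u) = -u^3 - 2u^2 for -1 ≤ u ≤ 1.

The derivative is -3u^2 - 4u, whose only zero in [-1, 1] is u = 0.
Compare values at every candidate in [-1, 1]: P(-1) = -1,  P(0) = 0,  P(1) = -3.
So the minimum is P(1) = -3.

-3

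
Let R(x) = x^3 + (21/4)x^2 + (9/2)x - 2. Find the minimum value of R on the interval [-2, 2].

Differentiating, R'(x) = 3x^2 + (21/2)x + 9/2; whose only zero in [-2, 2] is x = -1/2.
Candidates: R(-2) = 2,  R(-1/2) = -49/16,  R(2) = 36.
The minimum over the interval is -49/16, attained at x = -1/2.

-49/16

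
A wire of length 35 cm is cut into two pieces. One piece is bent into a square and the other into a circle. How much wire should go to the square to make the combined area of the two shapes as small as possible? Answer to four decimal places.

Let x be the length used for the square. Square side x/4; circle radius (35−x)/(2π).
A(x) = (x/4)² + π·((35−x)/(2π))² = x²/16 + (35−x)²/(4π) for 0 ≤ x ≤ 35. A'(x) = x/8 − (35−x)/(2π) = 0 gives x = 4·35/(π+4) ≈ 19.6035.
A'' = 1/8 + 1/(2π) > 0, so this gives the minimum combined area; x ≈ 19.6035 cm to the square.

19.6035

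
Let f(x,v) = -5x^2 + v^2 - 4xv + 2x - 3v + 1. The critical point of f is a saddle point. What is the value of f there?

-29/36

∂f/∂x = -10x - 4v + 2 = 0 and ∂f/∂v = -4x + 2v - 3 = 0, so (x, v) = (-2/9, 19/18).
The Hessian has f_{xx} = -10, f_{vv} = 2, f_{xv} = -4, giving D = -36 < 0, so the point is a saddle point.
f(-2/9, 19/18) = -29/36.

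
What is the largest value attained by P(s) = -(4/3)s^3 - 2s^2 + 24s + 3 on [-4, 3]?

97/3

The derivative is -4s^2 - 4s + 24, which vanishes at s = -3 and s = 2.
Compare values at every candidate in [-4, 3]: P(-4) = -119/3; P(-3) = -51; P(2) = 97/3; P(3) = 21.
So the maximum is P(2) = 97/3.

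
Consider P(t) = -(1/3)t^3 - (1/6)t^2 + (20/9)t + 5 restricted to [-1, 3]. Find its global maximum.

Differentiating, P'(t) = -t^2 - (1/3)t + 20/9; whose only zero in [-1, 3] is t = 4/3.
Evaluating at the critical points and endpoints: P(-1) = 53/18; P(4/3) = 557/81; P(3) = 7/6.
So the maximum is P(4/3) = 557/81.

557/81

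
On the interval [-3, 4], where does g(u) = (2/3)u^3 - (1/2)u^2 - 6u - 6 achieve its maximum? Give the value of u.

4

The derivative is 2u^2 - u - 6, which vanishes at u = -3/2 and u = 2.
Evaluating at the critical points and endpoints: g(-3) = -21/2,  g(-3/2) = -3/8,  g(2) = -44/3,  g(4) = 14/3.
So the maximum is g(4) = 14/3.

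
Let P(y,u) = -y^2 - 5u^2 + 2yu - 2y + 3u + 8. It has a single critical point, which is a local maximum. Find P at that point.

∂P/∂y = -2y + 2u - 2 = 0 and ∂P/∂u = 2y - 10u + 3 = 0, so (y, u) = (-7/8, 1/8).
The Hessian has P_{yy} = -2, P_{uu} = -10, P_{yu} = 2, giving D = 16 > 0 with P_{yy} < 0, so the point is a local maximum.
P(-7/8, 1/8) = 145/16.

145/16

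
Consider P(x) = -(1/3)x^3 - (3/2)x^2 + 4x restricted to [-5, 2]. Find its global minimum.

-56/3

P'(x) = -x^2 - 3x + 4, which vanishes at x = -4 and x = 1.
Compare values at every candidate in [-5, 2]: P(-5) = -95/6,  P(-4) = -56/3,  P(1) = 13/6,  P(2) = -2/3.
So the minimum is P(-4) = -56/3.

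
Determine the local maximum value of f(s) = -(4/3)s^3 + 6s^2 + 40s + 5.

f'(s) = -4s^2 + 12s + 40 = 0 at s = -2, 5.
Since f''(s) = -8s + 12, we get f''(-2) = 28 > 0 ⇒ local minimum; f''(5) = -28 < 0 ⇒ local maximum.
The local maximum is f(5) = 565/3.

565/3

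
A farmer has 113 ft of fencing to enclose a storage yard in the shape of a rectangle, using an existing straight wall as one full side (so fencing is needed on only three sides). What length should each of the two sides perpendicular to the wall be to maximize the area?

113/4

Let the sides perpendicular to the wall have length x and the parallel side y, so 2x + y = 113 and the area is A = xy = x(113 − 2x).
A'(x) = 113 − 4x = 0 gives x = 113/4, and A''(x) = −4 < 0 confirms a maximum.
Then y = 113 − 2·113/4 = 113/2 and A = 12769/8.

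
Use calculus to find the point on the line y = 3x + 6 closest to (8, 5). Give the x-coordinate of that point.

Minimize D(x)^2 = (x - 8)^2 + (3x + 1)^2.
d/dx[D^2] = 2(x - 8) + 2·3·(3x + 1) = 0 ⇒ x = 1/2.
Then y = 15/2 and the distance is √(125/2) ≈ 7.9057.

1/2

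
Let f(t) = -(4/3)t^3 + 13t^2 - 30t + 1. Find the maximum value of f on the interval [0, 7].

28/3

f'(t) = -4t^2 + 26t - 30, which vanishes at t = 3/2 and t = 5.
Evaluating at the critical points and endpoints: f(0) = 1,  f(3/2) = -77/4,  f(5) = 28/3,  f(7) = -88/3.
Hence the absolute maximum is 28/3 at t = 5.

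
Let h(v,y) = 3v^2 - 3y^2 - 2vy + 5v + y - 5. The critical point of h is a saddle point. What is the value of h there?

∂h/∂v = 6v - 2y + 5 = 0 and ∂h/∂y = -2v - 6y + 1 = 0, so (v, y) = (-7/10, 2/5).
The Hessian has h_{vv} = 6, h_{yy} = -6, h_{vy} = -2, giving D = -40 < 0, so the point is a saddle point.
h(-7/10, 2/5) = -131/20.

-131/20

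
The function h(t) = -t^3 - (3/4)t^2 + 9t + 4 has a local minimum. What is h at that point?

-9

h'(t) = -3t^2 - (3/2)t + 9 = 0 at t = -2, 3/2.
h''(t) = -6t - 3/2. h''(-2) = 21/2 > 0 ⇒ local minimum; h''(3/2) = -21/2 < 0 ⇒ local maximum.
So the local minimum value is h(-2) = -9.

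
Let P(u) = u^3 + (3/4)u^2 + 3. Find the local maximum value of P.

P'(u) = 3u^2 + (3/2)u = 0 at u = -1/2, 0.
Second-derivative test with P''(u) = 6u + 3/2: P''(-1/2) = -3/2 < 0 ⇒ local maximum; P''(0) = 3/2 > 0 ⇒ local minimum.
The local maximum is P(-1/2) = 49/16.

49/16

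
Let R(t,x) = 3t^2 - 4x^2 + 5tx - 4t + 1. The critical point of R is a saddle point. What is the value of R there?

9/73

∂R/∂t = 6t + 5x - 4 = 0 and ∂R/∂x = 5t - 8x = 0, so (t, x) = (32/73, 20/73).
The Hessian has R_{tt} = 6, R_{xx} = -8, R_{tx} = 5, giving D = -73 < 0, so the point is a saddle point.
R(32/73, 20/73) = 9/73.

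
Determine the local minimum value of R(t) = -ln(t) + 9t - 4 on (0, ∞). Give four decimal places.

-0.8028

R'(t) = -1/t + 9 = 0 gives t = 1/9.
R''(t) = 1/t², which is positive for t > 0, so this is a local minimum.
R(1/9) = -1·ln(1/9) + 1 - 4 ≈ -0.8028.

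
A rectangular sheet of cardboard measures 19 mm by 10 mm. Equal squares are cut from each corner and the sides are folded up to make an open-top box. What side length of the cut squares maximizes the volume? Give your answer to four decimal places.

With cut size x, the volume is V(x) = x(19 − 2x)(10 − 2x) for 0 < x < 5.
V'(x) = 12x^2 − 116x + 190. Setting V'(x) = 0 gives x ≈ 2.0897 (the root in (0, 5)).
V''(x) = 24x − 116 is negative there, so this is the maximum; V ≈ 180.2675.

2.0897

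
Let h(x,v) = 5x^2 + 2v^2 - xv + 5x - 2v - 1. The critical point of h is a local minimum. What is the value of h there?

∂h/∂x = 10x - v + 5 = 0 and ∂h/∂v = -x + 4v - 2 = 0, so (x, v) = (-6/13, 5/13).
The Hessian has h_{xx} = 10, h_{vv} = 4, h_{xv} = -1, giving D = 39 > 0 with h_{xx} > 0, so the point is a local minimum.
h(-6/13, 5/13) = -33/13.

-33/13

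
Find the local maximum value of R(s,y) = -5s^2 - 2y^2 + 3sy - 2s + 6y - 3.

∂R/∂s = -10s + 3y - 2 = 0 and ∂R/∂y = 3s - 4y + 6 = 0, so (s, y) = (10/31, 54/31).
The Hessian has R_{ss} = -10, R_{yy} = -4, R_{sy} = 3, giving D = 31 > 0 with R_{ss} < 0, so the point is a local maximum.
R(10/31, 54/31) = 59/31.

59/31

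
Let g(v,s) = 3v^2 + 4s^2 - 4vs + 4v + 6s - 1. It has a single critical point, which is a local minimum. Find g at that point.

-75/8

∂g/∂v = 6v - 4s + 4 = 0 and ∂g/∂s = -4v + 8s + 6 = 0, so (v, s) = (-7/4, -13/8).
The Hessian has g_{vv} = 6, g_{ss} = 8, g_{vs} = -4, giving D = 32 > 0 with g_{vv} > 0, so the point is a local minimum.
g(-7/4, -13/8) = -75/8.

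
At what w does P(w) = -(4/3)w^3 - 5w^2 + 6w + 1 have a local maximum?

1/2

P'(w) = -4w^2 - 10w + 6 = 0 at w = -3, 1/2.
P''(w) = -8w - 10. P''(-3) = 14 > 0 ⇒ local minimum; P''(1/2) = -14 < 0 ⇒ local maximum.
So the local maximum value is P(1/2) = 31/12.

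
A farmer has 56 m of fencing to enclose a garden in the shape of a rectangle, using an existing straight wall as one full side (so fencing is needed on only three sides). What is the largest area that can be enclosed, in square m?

Let the sides perpendicular to the wall have length x and the parallel side y, so 2x + y = 56 and the area is A = xy = x(56 − 2x).
A'(x) = 56 − 4x = 0 gives x = 14, and A''(x) = −4 < 0 confirms a maximum.
Then y = 56 − 2·14 = 28 and A = 392.

392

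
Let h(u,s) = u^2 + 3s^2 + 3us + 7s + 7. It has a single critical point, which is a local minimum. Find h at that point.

-28/3

∂h/∂u = 2u + 3s = 0 and ∂h/∂s = 3u + 6s + 7 = 0, so (u, s) = (7, -14/3).
The Hessian has h_{uu} = 2, h_{ss} = 6, h_{us} = 3, giving D = 3 > 0 with h_{uu} > 0, so the point is a local minimum.
h(7, -14/3) = -28/3.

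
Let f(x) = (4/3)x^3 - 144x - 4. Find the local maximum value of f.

572

f'(x) = 4x^2 - 144 = 0 at x = -6, 6.
Second-derivative test with f''(x) = 8x: f''(-6) = -48 < 0 ⇒ local maximum; f''(6) = 48 > 0 ⇒ local minimum.
Thus f has its local maximum at x = -6, with value 572.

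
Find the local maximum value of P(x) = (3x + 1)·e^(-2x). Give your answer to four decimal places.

1.0748

P'(x) = 3·e^(-2x) + (3x + 1)·(-2)·e^(-2x) = (-6x + 1)·e^(-2x). Since e^(-2x) > 0, the only critical point is x = 1/6.
P''(1/6) has the same sign as -6 < 0, so this is a local maximum.
P(1/6) = (3/2)·e^(-1/3) ≈ 1.0748.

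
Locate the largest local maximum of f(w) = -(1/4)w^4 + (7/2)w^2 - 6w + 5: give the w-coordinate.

-3

f'(w) = -w^3 + 7w - 6 = 0 at w = -3, 1, 2.
Second-derivative test with f''(w) = -3w^2 + 7: f''(-3) = -20 < 0 ⇒ local maximum; f''(1) = 4 > 0 ⇒ local minimum; f''(2) = -5 < 0 ⇒ local maximum.
The largest local maximum is f(-3) = 137/4.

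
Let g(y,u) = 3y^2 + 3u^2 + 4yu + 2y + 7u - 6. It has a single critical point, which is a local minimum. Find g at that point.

∂g/∂y = 6y + 4u + 2 = 0 and ∂g/∂u = 4y + 6u + 7 = 0, so (y, u) = (4/5, -17/10).
The Hessian has g_{yy} = 6, g_{uu} = 6, g_{yu} = 4, giving D = 20 > 0 with g_{yy} > 0, so the point is a local minimum.
g(4/5, -17/10) = -223/20.

-223/20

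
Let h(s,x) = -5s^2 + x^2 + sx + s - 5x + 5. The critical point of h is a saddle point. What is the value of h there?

-2/3

∂h/∂s = -10s + x + 1 = 0 and ∂h/∂x = s + 2x - 5 = 0, so (s, x) = (1/3, 7/3).
The Hessian has h_{ss} = -10, h_{xx} = 2, h_{sx} = 1, giving D = -21 < 0, so the point is a saddle point.
h(1/3, 7/3) = -2/3.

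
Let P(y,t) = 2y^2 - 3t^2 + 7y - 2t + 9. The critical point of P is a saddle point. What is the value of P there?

∂P/∂y = 4y + 7 = 0 and ∂P/∂t = -6t - 2 = 0, so (y, t) = (-7/4, -1/3).
The Hessian has P_{yy} = 4, P_{tt} = -6, P_{yt} = 0, giving D = -24 < 0, so the point is a saddle point.
P(-7/4, -1/3) = 77/24.

77/24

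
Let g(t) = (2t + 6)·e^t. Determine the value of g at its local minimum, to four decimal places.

-0.0366

Differentiating with the product rule gives g'(t) = (2t + 8)·e^t. Since e^t > 0, the only critical point is t = -4.
g''(-4) has the same sign as 2 > 0, so this is a local minimum.
g(-4) = (-2)·e^(-4) ≈ -0.0366.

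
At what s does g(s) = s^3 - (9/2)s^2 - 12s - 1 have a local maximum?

-1

g'(s) = 3s^2 - 9s - 12 = 0 at s = -1, 4.
Second-derivative test with g''(s) = 6s - 9: g''(-1) = -15 < 0 ⇒ local maximum; g''(4) = 15 > 0 ⇒ local minimum.
The local maximum is g(-1) = 11/2.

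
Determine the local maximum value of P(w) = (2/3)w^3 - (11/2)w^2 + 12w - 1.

P'(w) = 2w^2 - 11w + 12 = 0 at w = 3/2, 4.
P''(w) = 4w - 11. P''(3/2) = -5 < 0 ⇒ local maximum; P''(4) = 5 > 0 ⇒ local minimum.
The local maximum is P(3/2) = 55/8.

55/8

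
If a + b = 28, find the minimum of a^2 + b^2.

392

With a + b = 28, a^2 + b^2 = a^2 + (28 − a)^2.
The derivative 2a − 2(28 − a) = 4a − 56 vanishes at a = 14; second derivative 4 > 0, a minimum.
The minimum is 2·(14)^2 = 392.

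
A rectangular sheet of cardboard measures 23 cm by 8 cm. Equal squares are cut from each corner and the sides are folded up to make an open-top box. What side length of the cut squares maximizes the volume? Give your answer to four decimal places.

With cut size x, the volume is V(x) = x(23 − 2x)(8 − 2x) for 0 < x < 4.
V'(x) = 12x^2 − 124x + 184. Setting V'(x) = 0 gives x ≈ 1.7960 (the root in (0, 4)).
V''(x) = 24x − 124 is negative there, so this is the maximum; V ≈ 153.6486.

1.7960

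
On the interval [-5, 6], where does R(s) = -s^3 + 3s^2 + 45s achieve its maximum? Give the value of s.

R'(s) = -3s^2 + 6s + 45, which vanishes at s = -3 and s = 5.
Compare values at every candidate in [-5, 6]: R(-5) = -25, R(-3) = -81, R(5) = 175, R(6) = 162.
So the maximum is R(5) = 175.

5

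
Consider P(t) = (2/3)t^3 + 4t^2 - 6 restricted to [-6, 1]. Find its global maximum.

Differentiating, P'(t) = 2t^2 + 8t; which vanishes at t = -4 and t = 0.
Evaluating at the critical points and endpoints: P(-6) = -6, P(-4) = 46/3, P(0) = -6, P(1) = -4/3.
Hence the absolute maximum is 46/3 at t = -4.

46/3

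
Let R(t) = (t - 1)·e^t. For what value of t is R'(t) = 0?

0

Differentiating with the product rule gives R'(t) = (t)·e^t. Since e^t > 0, the only critical point is t = 0.
R''(0) has the same sign as 1 > 0, so this is a local minimum.
R(0) = (-1)·e^(0) ≈ -1.0000.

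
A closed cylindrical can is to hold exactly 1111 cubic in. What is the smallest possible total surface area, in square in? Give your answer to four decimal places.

593.8233

With radius r and height h, πr²h = 1111 so h = 1111/(πr²), and S(r) = 2πr² + 2πrh = 2πr² + 2·1111/r.
S'(r) = 4πr − 2·1111/r² = 0 ⇒ r³ = 1111/(2π), so r ≈ 5.6128 and h = 2r ≈ 11.2256.
S''(r) = 4π + 4·1111/r³ > 0, so this is the minimum; S ≈ 593.8233.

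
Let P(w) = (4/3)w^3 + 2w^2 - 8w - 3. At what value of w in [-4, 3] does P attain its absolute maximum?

3

P'(w) = 4w^2 + 4w - 8, which vanishes at w = -2 and w = 1.
Evaluating at the critical points and endpoints: P(-4) = -73/3,  P(-2) = 31/3,  P(1) = -23/3,  P(3) = 27.
Hence the absolute maximum is 27 at w = 3.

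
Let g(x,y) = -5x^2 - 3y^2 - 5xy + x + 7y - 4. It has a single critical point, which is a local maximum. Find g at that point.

73/35

∂g/∂x = -10x - 5y + 1 = 0 and ∂g/∂y = -5x - 6y + 7 = 0, so (x, y) = (-29/35, 13/7).
The Hessian has g_{xx} = -10, g_{yy} = -6, g_{xy} = -5, giving D = 35 > 0 with g_{xx} < 0, so the point is a local maximum.
g(-29/35, 13/7) = 73/35.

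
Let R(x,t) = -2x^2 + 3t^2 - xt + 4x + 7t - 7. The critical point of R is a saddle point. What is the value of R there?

∂R/∂x = -4x - t + 4 = 0 and ∂R/∂t = -x + 6t + 7 = 0, so (x, t) = (31/25, -24/25).
The Hessian has R_{xx} = -4, R_{tt} = 6, R_{xt} = -1, giving D = -25 < 0, so the point is a saddle point.
R(31/25, -24/25) = -197/25.

-197/25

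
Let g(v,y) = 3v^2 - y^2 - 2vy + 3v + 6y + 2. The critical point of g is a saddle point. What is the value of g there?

167/16

∂g/∂v = 6v - 2y + 3 = 0 and ∂g/∂y = -2v - 2y + 6 = 0, so (v, y) = (3/8, 21/8).
The Hessian has g_{vv} = 6, g_{yy} = -2, g_{vy} = -2, giving D = -16 < 0, so the point is a saddle point.
g(3/8, 21/8) = 167/16.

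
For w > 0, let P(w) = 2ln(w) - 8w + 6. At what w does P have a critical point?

1/4

P'(w) = 2/w − 8 = 0 gives w = 1/4.
P''(w) = -2/w², which is negative for w > 0, so this is a local maximum.
P(1/4) = 2·ln(1/4) - 2 + 6 ≈ 1.2274.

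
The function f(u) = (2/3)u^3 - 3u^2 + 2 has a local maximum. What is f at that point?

2

f'(u) = 2u^2 - 6u. Setting f'(u) = 0 gives u ∈ {0, 3}.
Second-derivative test with f''(u) = 4u - 6: f''(0) = -6 < 0 ⇒ local maximum; f''(3) = 6 > 0 ⇒ local minimum.
Thus f has its local maximum at u = 0, with value 2.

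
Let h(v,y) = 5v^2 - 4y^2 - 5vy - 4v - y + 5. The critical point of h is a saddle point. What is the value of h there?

162/35

∂h/∂v = 10v - 5y - 4 = 0 and ∂h/∂y = -5v - 8y - 1 = 0, so (v, y) = (9/35, -2/7).
The Hessian has h_{vv} = 10, h_{yy} = -8, h_{vy} = -5, giving D = -105 < 0, so the point is a saddle point.
h(9/35, -2/7) = 162/35.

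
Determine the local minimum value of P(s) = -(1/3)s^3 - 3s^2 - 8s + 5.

31/3

P'(s) = -s^2 - 6s - 8. Setting P'(s) = 0 gives s ∈ {-4, -2}.
Second-derivative test with P''(s) = -2s - 6: P''(-4) = 2 > 0 ⇒ local minimum; P''(-2) = -2 < 0 ⇒ local maximum.
Thus P has its local minimum at s = -4, with value 31/3.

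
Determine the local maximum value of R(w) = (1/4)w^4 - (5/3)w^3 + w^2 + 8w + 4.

44/3

R'(w) = w^3 - 5w^2 + 2w + 8. Setting R'(w) = 0 gives w ∈ {-1, 2, 4}.
Since R''(w) = 3w^2 - 10w + 2, we get R''(-1) = 15 > 0 ⇒ local minimum; R''(2) = -6 < 0 ⇒ local maximum; R''(4) = 10 > 0 ⇒ local minimum.
Thus R has its local maximum at w = 2, with value 44/3.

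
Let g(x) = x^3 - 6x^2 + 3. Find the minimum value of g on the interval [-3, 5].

-78

Differentiating, g'(x) = 3x^2 - 12x; which vanishes at x = 0 and x = 4.
Evaluating at the critical points and endpoints: g(-3) = -78; g(0) = 3; g(4) = -29; g(5) = -22.
Hence the absolute minimum is -78 at x = -3.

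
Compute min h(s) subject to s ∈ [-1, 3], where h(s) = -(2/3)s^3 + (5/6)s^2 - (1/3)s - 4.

-31/2

Differentiating, h'(s) = -2s^2 + (5/3)s - 1/3; which vanishes at s = 1/3 and s = 1/2.
Candidates: h(-1) = -13/6; h(1/3) = -655/162; h(1/2) = -97/24; h(3) = -31/2.
The minimum over the interval is -31/2, attained at s = 3.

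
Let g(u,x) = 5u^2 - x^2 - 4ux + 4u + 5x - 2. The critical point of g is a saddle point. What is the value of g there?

∂g/∂u = 10u - 4x + 4 = 0 and ∂g/∂x = -4u - 2x + 5 = 0, so (u, x) = (1/3, 11/6).
The Hessian has g_{uu} = 10, g_{xx} = -2, g_{ux} = -4, giving D = -36 < 0, so the point is a saddle point.
g(1/3, 11/6) = 13/4.

13/4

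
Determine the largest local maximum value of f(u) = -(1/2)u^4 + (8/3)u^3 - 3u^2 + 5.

f'(u) = -2u^3 + 8u^2 - 6u. Setting f'(u) = 0 gives u ∈ {0, 1, 3}.
f''(u) = -6u^2 + 16u - 6. f''(0) = -6 < 0 ⇒ local maximum; f''(1) = 4 > 0 ⇒ local minimum; f''(3) = -12 < 0 ⇒ local maximum.
So the largest local maximum value is f(3) = 19/2.

19/2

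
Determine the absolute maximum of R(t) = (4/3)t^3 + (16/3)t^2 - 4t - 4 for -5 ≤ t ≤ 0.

20

Differentiating, R'(t) = 4t^2 + (32/3)t - 4; whose only zero in [-5, 0] is t = -3.
Evaluating at the critical points and endpoints: R(-5) = -52/3; R(-3) = 20; R(0) = -4.
So the maximum is R(-3) = 20.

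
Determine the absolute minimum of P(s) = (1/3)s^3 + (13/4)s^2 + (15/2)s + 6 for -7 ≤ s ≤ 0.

P'(s) = s^2 + (13/2)s + 15/2, which vanishes at s = -5 and s = -3/2.
Candidates: P(-7) = -19/12,  P(-5) = 97/12,  P(-3/2) = 15/16,  P(0) = 6.
The minimum over the interval is -19/12, attained at s = -7.

-19/12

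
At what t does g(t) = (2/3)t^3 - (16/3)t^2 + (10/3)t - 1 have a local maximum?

Critical points: g'(t) = 2t^2 - (32/3)t + 10/3 vanishes at t = 1/3, 5.
Since g''(t) = 4t - 32/3, we get g''(1/3) = -28/3 < 0 ⇒ local maximum; g''(5) = 28/3 > 0 ⇒ local minimum.
Thus g has its local maximum at t = 1/3, with value -37/81.

1/3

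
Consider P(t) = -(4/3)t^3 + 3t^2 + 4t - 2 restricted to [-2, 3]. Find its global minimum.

P'(t) = -4t^2 + 6t + 4, which vanishes at t = -1/2 and t = 2.
Evaluating at the critical points and endpoints: P(-2) = 38/3,  P(-1/2) = -37/12,  P(2) = 22/3,  P(3) = 1.
Hence the absolute minimum is -37/12 at t = -1/2.

-37/12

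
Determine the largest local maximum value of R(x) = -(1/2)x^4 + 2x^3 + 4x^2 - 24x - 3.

37

Critical points: R'(x) = -2x^3 + 6x^2 + 8x - 24 vanishes at x = -2, 2, 3.
Since R''(x) = -6x^2 + 12x + 8, we get R''(-2) = -40 < 0 ⇒ local maximum; R''(2) = 8 > 0 ⇒ local minimum; R''(3) = -10 < 0 ⇒ local maximum.
So the largest local maximum value is R(-2) = 37.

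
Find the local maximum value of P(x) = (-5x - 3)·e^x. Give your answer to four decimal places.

1.0095

By the product rule, P'(x) = (-5x - 8)·e^x. Since e^x > 0, the only critical point is x = -8/5.
P''(-8/5) has the same sign as -5 < 0, so this is a local maximum.
P(-8/5) = (5)·e^(-8/5) ≈ 1.0095.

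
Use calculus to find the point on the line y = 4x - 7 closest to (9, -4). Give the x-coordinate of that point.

21/17

Minimize D(x)^2 = (x - 9)^2 + (4x - 3)^2.
d/dx[D^2] = 2(x - 9) + 2·4·(4x - 3) = 0 ⇒ x = 21/17.
Then y = -35/17 and the distance is √(1089/17) ≈ 8.0037.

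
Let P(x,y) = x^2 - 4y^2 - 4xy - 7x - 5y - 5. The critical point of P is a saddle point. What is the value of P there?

-191/32

∂P/∂x = 2x - 4y - 7 = 0 and ∂P/∂y = -4x - 8y - 5 = 0, so (x, y) = (9/8, -19/16).
The Hessian has P_{xx} = 2, P_{yy} = -8, P_{xy} = -4, giving D = -32 < 0, so the point is a saddle point.
P(9/8, -19/16) = -191/32.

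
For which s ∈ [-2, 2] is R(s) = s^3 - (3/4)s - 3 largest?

2

Differentiating, R'(s) = 3s^2 - 3/4; which vanishes at s = -1/2 and s = 1/2.
Evaluating at the critical points and endpoints: R(-2) = -19/2; R(-1/2) = -11/4; R(1/2) = -13/4; R(2) = 7/2.
The maximum over the interval is 7/2, attained at s = 2.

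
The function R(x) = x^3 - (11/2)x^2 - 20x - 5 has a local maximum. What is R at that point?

257/27

R'(x) = 3x^2 - 11x - 20 = 0 at x = -4/3, 5.
Second-derivative test with R''(x) = 6x - 11: R''(-4/3) = -19 < 0 ⇒ local maximum; R''(5) = 19 > 0 ⇒ local minimum.
So the local maximum value is R(-4/3) = 257/27.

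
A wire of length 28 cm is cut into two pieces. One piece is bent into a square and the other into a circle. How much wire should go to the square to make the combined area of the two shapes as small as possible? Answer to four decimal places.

Let x be the length used for the square. Square side x/4; circle radius (28−x)/(2π).
A(x) = (x/4)² + π·((28−x)/(2π))² = x²/16 + (28−x)²/(4π) for 0 ≤ x ≤ 28. A'(x) = x/8 − (28−x)/(2π) = 0 gives x = 4·28/(π+4) ≈ 15.6828.
A'' = 1/8 + 1/(2π) > 0, so this gives the minimum combined area; x ≈ 15.6828 cm to the square.

15.6828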